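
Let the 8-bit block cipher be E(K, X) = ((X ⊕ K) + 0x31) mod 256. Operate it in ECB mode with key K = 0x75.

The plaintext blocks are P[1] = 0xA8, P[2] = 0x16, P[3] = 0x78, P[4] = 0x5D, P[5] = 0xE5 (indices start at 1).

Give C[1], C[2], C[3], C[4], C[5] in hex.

ECB encryption: C_i = E(K, P_i).
C[1]: E(K, 0xA8) = 0x0E.
C[2]: E(K, 0x16) = 0x94.
C[3]: E(K, 0x78) = 0x3E.
C[4]: E(K, 0x5D) = 0x59.
C[5]: E(K, 0xE5) = 0xC1.

C[1] = 0x0E, C[2] = 0x94, C[3] = 0x3E, C[4] = 0x59, C[5] = 0xC1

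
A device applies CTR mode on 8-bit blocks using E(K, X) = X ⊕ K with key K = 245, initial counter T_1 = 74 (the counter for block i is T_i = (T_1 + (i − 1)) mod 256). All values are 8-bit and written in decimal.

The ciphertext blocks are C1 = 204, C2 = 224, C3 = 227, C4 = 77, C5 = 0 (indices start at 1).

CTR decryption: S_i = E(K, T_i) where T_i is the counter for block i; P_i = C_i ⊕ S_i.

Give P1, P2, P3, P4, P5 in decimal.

P1 = 115, P2 = 94, P3 = 90, P4 = 245, P5 = 187

P1: T = 74, S = E(K, T) = 191; 204 ⊕ 191 = 115.
P2: T = 75, S = E(K, T) = 190; 224 ⊕ 190 = 94.
P3: T = 76, S = E(K, T) = 185; 227 ⊕ 185 = 90.
P4: T = 77, S = E(K, T) = 184; 77 ⊕ 184 = 245.
P5: T = 78, S = E(K, T) = 187; 0 ⊕ 187 = 187.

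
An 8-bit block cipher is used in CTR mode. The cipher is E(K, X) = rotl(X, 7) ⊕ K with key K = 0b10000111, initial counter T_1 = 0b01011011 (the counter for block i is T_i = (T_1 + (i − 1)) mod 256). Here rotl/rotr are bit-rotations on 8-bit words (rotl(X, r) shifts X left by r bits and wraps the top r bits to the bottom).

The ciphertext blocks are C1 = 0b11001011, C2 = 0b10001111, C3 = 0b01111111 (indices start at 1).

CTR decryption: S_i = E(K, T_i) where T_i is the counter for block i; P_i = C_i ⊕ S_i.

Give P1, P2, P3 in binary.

P1: T = 0b01011011, S = E(K, T) = 0b00101010; 0b11001011 ⊕ 0b00101010 = 0b11100001.
P2: T = 0b01011100, S = E(K, T) = 0b10101001; 0b10001111 ⊕ 0b10101001 = 0b00100110.
P3: T = 0b01011101, S = E(K, T) = 0b00101001; 0b01111111 ⊕ 0b00101001 = 0b01010110.

P1 = 0b11100001, P2 = 0b00100110, P3 = 0b01010110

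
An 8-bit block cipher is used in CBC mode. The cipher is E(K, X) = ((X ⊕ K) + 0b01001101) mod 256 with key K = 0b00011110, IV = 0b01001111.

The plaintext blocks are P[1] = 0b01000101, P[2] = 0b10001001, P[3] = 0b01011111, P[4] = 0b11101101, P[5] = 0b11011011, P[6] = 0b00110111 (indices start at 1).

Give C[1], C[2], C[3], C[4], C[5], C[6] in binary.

C[1] = 0b01100001, C[2] = 0b01000011, C[3] = 0b01001111, C[4] = 0b00001001, C[5] = 0b00011001, C[6] = 0b01111101

CBC encryption: C_i = E(K, P_i ⊕ C_{i−1}), with C_{0} = IV.
C[1]: P[1] ⊕ 0b01001111 = 0b00001010; E(K, 0b00001010) = 0b01100001.
C[2]: P[2] ⊕ 0b01100001 = 0b11101000; E(K, 0b11101000) = 0b01000011.
C[3]: P[3] ⊕ 0b01000011 = 0b00011100; E(K, 0b00011100) = 0b01001111.
C[4]: P[4] ⊕ 0b01001111 = 0b10100010; E(K, 0b10100010) = 0b00001001.
C[5]: P[5] ⊕ 0b00001001 = 0b11010010; E(K, 0b11010010) = 0b00011001.
C[6]: P[6] ⊕ 0b00011001 = 0b00101110; E(K, 0b00101110) = 0b01111101.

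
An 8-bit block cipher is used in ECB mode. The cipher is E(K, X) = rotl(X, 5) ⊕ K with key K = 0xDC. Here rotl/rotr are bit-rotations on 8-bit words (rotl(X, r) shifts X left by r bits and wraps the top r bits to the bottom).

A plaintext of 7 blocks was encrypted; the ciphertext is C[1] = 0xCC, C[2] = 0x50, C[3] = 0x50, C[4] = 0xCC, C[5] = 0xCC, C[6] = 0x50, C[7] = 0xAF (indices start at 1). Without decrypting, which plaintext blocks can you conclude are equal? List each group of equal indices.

P[1] = P[4] = P[5]; P[2] = P[3] = P[6]

ECB encrypts each block independently with the same key, so equal ciphertext blocks imply equal plaintext blocks.
C[1] = C[4] = C[5] = 0xCC, so P[1] = P[4] = P[5].
C[2] = C[3] = C[6] = 0x50, so P[2] = P[3] = P[6].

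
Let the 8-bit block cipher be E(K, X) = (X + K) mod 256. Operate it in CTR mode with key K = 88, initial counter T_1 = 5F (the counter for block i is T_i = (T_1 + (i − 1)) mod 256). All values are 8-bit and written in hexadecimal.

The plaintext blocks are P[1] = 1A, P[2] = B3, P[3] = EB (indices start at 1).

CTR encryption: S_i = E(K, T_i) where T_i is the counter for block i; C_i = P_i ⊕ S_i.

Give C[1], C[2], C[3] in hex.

C[1]: T = 5F, S = E(K, T) = E7; 1A ⊕ E7 = FD.
C[2]: T = 60, S = E(K, T) = E8; B3 ⊕ E8 = 5B.
C[3]: T = 61, S = E(K, T) = E9; EB ⊕ E9 = 02.

C[1] = FD, C[2] = 5B, C[3] = 02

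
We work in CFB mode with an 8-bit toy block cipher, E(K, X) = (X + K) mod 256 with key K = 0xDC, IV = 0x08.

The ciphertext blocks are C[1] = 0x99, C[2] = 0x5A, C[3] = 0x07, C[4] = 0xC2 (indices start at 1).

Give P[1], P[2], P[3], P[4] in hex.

CFB decryption: P_i = C_i ⊕ E(K, C_{i−1}), with C_{0} = IV.
P[1]: E(K, 0x08) = 0xE4; 0x99 ⊕ 0xE4 = 0x7D.
P[2]: E(K, 0x99) = 0x75; 0x5A ⊕ 0x75 = 0x2F.
P[3]: E(K, 0x5A) = 0x36; 0x07 ⊕ 0x36 = 0x31.
P[4]: E(K, 0x07) = 0xE3; 0xC2 ⊕ 0xE3 = 0x21.

P[1] = 0x7D, P[2] = 0x2F, P[3] = 0x31, P[4] = 0x21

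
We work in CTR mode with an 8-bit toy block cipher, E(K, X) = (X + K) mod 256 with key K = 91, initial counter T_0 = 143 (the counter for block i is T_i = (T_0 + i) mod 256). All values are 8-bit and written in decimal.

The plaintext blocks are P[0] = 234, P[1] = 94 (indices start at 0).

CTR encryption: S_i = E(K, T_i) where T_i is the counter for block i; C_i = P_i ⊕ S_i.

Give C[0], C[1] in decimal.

C[0] = 0, C[1] = 181

C[0]: T = 143, S = E(K, T) = 234; 234 ⊕ 234 = 0.
C[1]: T = 144, S = E(K, T) = 235; 94 ⊕ 235 = 181.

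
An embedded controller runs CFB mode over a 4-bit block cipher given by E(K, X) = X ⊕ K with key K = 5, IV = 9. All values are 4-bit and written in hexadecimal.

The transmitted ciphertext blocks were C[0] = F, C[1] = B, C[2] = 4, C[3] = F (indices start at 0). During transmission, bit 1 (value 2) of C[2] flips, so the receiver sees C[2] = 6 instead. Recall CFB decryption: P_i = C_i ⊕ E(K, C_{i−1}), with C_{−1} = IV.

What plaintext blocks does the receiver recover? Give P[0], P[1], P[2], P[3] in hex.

Only C[2] changed, to 6. In CFB, a change in C_i flips the same bit in P_i and garbles P_{i+1}. Decrypting the received ciphertext:
P[0]: E(K, 9) = C; F ⊕ C = 3.
P[1]: E(K, F) = A; B ⊕ A = 1.
P[2]: E(K, B) = E; 6 ⊕ E = 8.
P[3]: E(K, 6) = 3; F ⊕ 3 = C.
Blocks that differ from the original plaintext: P[2], P[3].

P[0] = 3, P[1] = 1, P[2] = 8, P[3] = C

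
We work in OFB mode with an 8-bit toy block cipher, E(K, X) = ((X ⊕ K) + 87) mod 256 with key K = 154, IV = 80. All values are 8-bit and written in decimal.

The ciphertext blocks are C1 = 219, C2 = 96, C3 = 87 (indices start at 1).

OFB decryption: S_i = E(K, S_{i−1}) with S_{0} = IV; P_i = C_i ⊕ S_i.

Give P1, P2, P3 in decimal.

P1: S = E(K, 80) = 33; 219 ⊕ 33 = 250.
P2: S = E(K, 33) = 18; 96 ⊕ 18 = 114.
P3: S = E(K, 18) = 223; 87 ⊕ 223 = 136.

P1 = 250, P2 = 114, P3 = 136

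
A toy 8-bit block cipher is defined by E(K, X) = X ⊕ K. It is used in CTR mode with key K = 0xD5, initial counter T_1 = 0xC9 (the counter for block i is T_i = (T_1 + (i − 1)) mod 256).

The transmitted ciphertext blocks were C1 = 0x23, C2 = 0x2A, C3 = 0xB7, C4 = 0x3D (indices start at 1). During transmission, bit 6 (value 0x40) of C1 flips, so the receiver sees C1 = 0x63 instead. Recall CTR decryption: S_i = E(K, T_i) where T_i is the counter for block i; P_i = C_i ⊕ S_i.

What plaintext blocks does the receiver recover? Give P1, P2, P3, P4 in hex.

Only C1 changed, to 0x63. In CTR, a change in C_i flips the same bit in P_i only; the keystream is unaffected. Decrypting the received ciphertext:
P1: T = 0xC9, S = E(K, T) = 0x1C; 0x63 ⊕ 0x1C = 0x7F.
P2: T = 0xCA, S = E(K, T) = 0x1F; 0x2A ⊕ 0x1F = 0x35.
P3: T = 0xCB, S = E(K, T) = 0x1E; 0xB7 ⊕ 0x1E = 0xA9.
P4: T = 0xCC, S = E(K, T) = 0x19; 0x3D ⊕ 0x19 = 0x24.
Blocks that differ from the original plaintext: P1.

P1 = 0x7F, P2 = 0x35, P3 = 0xA9, P4 = 0x24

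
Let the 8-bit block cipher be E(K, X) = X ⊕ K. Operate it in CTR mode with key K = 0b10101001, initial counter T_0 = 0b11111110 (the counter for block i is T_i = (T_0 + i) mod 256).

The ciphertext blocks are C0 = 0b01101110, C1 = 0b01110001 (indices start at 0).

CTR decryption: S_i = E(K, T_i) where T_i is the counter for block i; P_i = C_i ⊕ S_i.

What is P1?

P1 = 0b00100111

P1: T = 0b11111111, S = E(K, T) = 0b01010110; 0b01110001 ⊕ 0b01010110 = 0b00100111.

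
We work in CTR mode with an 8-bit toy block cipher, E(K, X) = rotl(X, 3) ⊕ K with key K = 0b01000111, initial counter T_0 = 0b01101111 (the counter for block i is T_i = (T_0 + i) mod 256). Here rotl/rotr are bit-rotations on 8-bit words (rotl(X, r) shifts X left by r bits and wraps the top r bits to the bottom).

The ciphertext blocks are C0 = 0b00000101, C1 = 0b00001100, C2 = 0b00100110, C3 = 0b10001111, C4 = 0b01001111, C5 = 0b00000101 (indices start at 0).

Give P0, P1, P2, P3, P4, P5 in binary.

CTR decryption: S_i = E(K, T_i) where T_i is the counter for block i; P_i = C_i ⊕ S_i.
P0: T = 0b01101111, S = E(K, T) = 0b00111100; 0b00000101 ⊕ 0b00111100 = 0b00111001.
P1: T = 0b01110000, S = E(K, T) = 0b11000100; 0b00001100 ⊕ 0b11000100 = 0b11001000.
P2: T = 0b01110001, S = E(K, T) = 0b11001100; 0b00100110 ⊕ 0b11001100 = 0b11101010.
P3: T = 0b01110010, S = E(K, T) = 0b11010100; 0b10001111 ⊕ 0b11010100 = 0b01011011.
P4: T = 0b01110011, S = E(K, T) = 0b11011100; 0b01001111 ⊕ 0b11011100 = 0b10010011.
P5: T = 0b01110100, S = E(K, T) = 0b11100100; 0b00000101 ⊕ 0b11100100 = 0b11100001.

P0 = 0b00111001, P1 = 0b11001000, P2 = 0b11101010, P3 = 0b01011011, P4 = 0b10010011, P5 = 0b11100001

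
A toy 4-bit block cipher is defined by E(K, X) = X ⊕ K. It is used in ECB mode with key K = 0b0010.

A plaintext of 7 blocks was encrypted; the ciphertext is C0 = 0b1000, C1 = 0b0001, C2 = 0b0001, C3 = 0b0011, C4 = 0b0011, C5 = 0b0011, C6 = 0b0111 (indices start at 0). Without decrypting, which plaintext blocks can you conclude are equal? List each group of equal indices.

ECB encrypts each block independently with the same key, so equal ciphertext blocks imply equal plaintext blocks.
C1 = C2 = 0b0001, so P1 = P2.
C3 = C4 = C5 = 0b0011, so P3 = P4 = P5.

P1 = P2; P3 = P4 = P5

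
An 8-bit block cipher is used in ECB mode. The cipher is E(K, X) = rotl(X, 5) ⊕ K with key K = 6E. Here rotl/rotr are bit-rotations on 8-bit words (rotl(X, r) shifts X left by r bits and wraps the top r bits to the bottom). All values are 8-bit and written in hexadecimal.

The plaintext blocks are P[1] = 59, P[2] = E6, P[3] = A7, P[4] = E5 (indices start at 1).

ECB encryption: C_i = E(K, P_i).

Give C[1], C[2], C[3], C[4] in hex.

C[1]: E(K, 59) = 45.
C[2]: E(K, E6) = B2.
C[3]: E(K, A7) = 9A.
C[4]: E(K, E5) = D2.

C[1] = 45, C[2] = B2, C[3] = 9A, C[4] = D2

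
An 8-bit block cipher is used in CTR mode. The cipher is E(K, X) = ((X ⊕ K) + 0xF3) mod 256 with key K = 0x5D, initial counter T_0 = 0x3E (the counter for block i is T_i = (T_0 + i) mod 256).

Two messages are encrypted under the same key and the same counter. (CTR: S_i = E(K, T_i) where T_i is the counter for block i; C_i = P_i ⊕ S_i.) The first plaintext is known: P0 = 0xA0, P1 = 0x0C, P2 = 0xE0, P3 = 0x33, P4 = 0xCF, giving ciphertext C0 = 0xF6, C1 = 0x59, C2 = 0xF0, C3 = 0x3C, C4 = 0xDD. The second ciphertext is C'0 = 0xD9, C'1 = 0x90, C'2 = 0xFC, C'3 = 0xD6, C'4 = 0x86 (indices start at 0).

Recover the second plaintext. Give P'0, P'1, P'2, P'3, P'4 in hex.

In CTR with a reused counter, both messages share the same keystream S_i, so C_i ⊕ C'_i = P_i ⊕ P'_i and thus P'_i = P_i ⊕ C_i ⊕ C'_i.
P'0: 0xA0 ⊕ 0xF6 ⊕ 0xD9 = 0x8F.
P'1: 0x0C ⊕ 0x59 ⊕ 0x90 = 0xC5.
P'2: 0xE0 ⊕ 0xF0 ⊕ 0xFC = 0xEC.
P'3: 0x33 ⊕ 0x3C ⊕ 0xD6 = 0xD9.
P'4: 0xCF ⊕ 0xDD ⊕ 0x86 = 0x94.

P'0 = 0x8F, P'1 = 0xC5, P'2 = 0xEC, P'3 = 0xD9, P'4 = 0x94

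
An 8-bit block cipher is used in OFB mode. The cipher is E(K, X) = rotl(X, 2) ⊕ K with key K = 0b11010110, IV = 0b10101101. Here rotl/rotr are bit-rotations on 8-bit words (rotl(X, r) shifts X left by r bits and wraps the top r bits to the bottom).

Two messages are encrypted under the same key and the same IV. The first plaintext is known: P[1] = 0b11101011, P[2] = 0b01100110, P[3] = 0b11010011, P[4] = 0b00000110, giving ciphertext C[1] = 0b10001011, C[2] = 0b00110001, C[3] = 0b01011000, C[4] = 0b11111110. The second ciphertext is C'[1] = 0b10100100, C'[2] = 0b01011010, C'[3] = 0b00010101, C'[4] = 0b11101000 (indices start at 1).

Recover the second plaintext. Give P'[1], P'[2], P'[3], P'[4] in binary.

In OFB with a reused IV, both messages share the same keystream S_i, so C_i ⊕ C'_i = P_i ⊕ P'_i and thus P'_i = P_i ⊕ C_i ⊕ C'_i.
P'[1]: 0b11101011 ⊕ 0b10001011 ⊕ 0b10100100 = 0b11000100.
P'[2]: 0b01100110 ⊕ 0b00110001 ⊕ 0b01011010 = 0b00001101.
P'[3]: 0b11010011 ⊕ 0b01011000 ⊕ 0b00010101 = 0b10011110.
P'[4]: 0b00000110 ⊕ 0b11111110 ⊕ 0b11101000 = 0b00010000.

P'[1] = 0b11000100, P'[2] = 0b00001101, P'[3] = 0b10011110, P'[4] = 0b00010000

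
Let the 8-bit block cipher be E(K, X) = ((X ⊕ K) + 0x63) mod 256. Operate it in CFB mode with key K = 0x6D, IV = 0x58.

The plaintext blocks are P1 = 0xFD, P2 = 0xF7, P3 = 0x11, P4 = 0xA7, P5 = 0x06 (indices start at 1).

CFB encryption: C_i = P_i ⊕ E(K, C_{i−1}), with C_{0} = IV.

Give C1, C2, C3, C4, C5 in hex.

C1: E(K, 0x58) = 0x98; 0xFD ⊕ 0x98 = 0x65.
C2: E(K, 0x65) = 0x6B; 0xF7 ⊕ 0x6B = 0x9C.
C3: E(K, 0x9C) = 0x54; 0x11 ⊕ 0x54 = 0x45.
C4: E(K, 0x45) = 0x8B; 0xA7 ⊕ 0x8B = 0x2C.
C5: E(K, 0x2C) = 0xA4; 0x06 ⊕ 0xA4 = 0xA2.

C1 = 0x65, C2 = 0x9C, C3 = 0x45, C4 = 0x2C, C5 = 0xA2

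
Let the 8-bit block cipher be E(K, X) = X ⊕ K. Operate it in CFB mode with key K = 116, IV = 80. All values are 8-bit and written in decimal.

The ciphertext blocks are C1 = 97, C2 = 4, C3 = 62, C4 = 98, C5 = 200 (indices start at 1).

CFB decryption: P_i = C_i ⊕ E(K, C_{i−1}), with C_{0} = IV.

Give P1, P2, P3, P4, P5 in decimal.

P1 = 69, P2 = 17, P3 = 78, P4 = 40, P5 = 222

P1: E(K, 80) = 36; 97 ⊕ 36 = 69.
P2: E(K, 97) = 21; 4 ⊕ 21 = 17.
P3: E(K, 4) = 112; 62 ⊕ 112 = 78.
P4: E(K, 62) = 74; 98 ⊕ 74 = 40.
P5: E(K, 98) = 22; 200 ⊕ 22 = 222.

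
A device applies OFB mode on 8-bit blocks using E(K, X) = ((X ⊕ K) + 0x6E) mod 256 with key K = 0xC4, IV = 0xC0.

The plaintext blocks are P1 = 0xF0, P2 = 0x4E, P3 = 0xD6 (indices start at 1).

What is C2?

OFB encryption: S_i = E(K, S_{i−1}) with S_{0} = IV; C_i = P_i ⊕ S_i.
C1: S = E(K, 0xC0) = 0x72; 0xF0 ⊕ 0x72 = 0x82.
C2: S = E(K, 0x72) = 0x24; 0x4E ⊕ 0x24 = 0x6A.

C2 = 0x6A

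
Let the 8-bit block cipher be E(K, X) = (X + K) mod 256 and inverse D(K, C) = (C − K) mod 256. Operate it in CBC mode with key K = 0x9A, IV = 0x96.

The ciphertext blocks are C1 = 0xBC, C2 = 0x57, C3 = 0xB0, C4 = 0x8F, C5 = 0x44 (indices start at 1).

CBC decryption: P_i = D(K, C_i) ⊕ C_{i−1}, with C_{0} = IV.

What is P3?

P3: D(K, 0xB0) = 0x16; 0x16 ⊕ 0x57 = 0x41.

P3 = 0x41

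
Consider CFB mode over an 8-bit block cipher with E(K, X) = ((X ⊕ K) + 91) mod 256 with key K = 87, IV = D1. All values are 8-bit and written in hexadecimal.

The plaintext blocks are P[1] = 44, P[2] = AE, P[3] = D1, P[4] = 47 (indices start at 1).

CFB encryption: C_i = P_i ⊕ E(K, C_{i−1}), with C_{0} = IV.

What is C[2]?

C[1]: E(K, D1) = E7; 44 ⊕ E7 = A3.
C[2]: E(K, A3) = B5; AE ⊕ B5 = 1B.

C[2] = 1B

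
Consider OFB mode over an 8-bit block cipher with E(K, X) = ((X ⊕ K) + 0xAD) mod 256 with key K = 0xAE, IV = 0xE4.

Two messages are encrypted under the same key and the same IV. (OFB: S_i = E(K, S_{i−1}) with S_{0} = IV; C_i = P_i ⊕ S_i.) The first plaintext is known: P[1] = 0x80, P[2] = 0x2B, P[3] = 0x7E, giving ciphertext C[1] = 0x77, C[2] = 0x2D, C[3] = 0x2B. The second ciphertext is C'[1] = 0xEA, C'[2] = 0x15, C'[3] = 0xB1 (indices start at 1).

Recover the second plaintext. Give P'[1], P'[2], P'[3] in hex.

P'[1] = 0x1D, P'[2] = 0x13, P'[3] = 0xE4

In OFB with a reused IV, both messages share the same keystream S_i, so C_i ⊕ C'_i = P_i ⊕ P'_i and thus P'_i = P_i ⊕ C_i ⊕ C'_i.
P'[1]: 0x80 ⊕ 0x77 ⊕ 0xEA = 0x1D.
P'[2]: 0x2B ⊕ 0x2D ⊕ 0x15 = 0x13.
P'[3]: 0x7E ⊕ 0x2B ⊕ 0xB1 = 0xE4.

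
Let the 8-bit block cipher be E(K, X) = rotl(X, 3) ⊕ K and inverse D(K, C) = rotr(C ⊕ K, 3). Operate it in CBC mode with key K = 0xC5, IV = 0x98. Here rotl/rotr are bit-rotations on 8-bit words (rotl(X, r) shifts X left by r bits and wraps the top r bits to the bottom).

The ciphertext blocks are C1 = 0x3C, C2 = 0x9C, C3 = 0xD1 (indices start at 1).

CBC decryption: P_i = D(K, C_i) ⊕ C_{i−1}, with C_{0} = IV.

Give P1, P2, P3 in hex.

P1: D(K, 0x3C) = 0x3F; 0x3F ⊕ 0x98 = 0xA7.
P2: D(K, 0x9C) = 0x2B; 0x2B ⊕ 0x3C = 0x17.
P3: D(K, 0xD1) = 0x82; 0x82 ⊕ 0x9C = 0x1E.

P1 = 0xA7, P2 = 0x17, P3 = 0x1E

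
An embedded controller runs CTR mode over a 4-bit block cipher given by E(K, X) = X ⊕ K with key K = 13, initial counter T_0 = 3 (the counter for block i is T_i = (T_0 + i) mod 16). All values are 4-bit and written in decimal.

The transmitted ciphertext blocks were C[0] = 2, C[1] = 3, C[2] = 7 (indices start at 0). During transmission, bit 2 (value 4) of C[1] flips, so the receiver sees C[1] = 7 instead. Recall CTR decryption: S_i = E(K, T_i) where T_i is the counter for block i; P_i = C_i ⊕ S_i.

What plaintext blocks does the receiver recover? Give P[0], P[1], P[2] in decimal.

Only C[1] changed, to 7. In CTR, a change in C_i flips the same bit in P_i only; the keystream is unaffected. Decrypting the received ciphertext:
P[0]: T = 3, S = E(K, T) = 14; 2 ⊕ 14 = 12.
P[1]: T = 4, S = E(K, T) = 9; 7 ⊕ 9 = 14.
P[2]: T = 5, S = E(K, T) = 8; 7 ⊕ 8 = 15.
Blocks that differ from the original plaintext: P[1].

P[0] = 12, P[1] = 14, P[2] = 15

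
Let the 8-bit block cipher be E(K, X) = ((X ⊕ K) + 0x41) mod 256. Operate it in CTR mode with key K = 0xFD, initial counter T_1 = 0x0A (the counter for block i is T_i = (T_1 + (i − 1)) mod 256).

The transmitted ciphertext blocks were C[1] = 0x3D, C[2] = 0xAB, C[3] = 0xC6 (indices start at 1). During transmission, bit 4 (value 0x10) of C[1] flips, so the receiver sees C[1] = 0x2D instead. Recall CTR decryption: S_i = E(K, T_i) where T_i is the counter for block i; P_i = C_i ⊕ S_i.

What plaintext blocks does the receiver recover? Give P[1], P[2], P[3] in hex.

P[1] = 0x15, P[2] = 0x9C, P[3] = 0xF4

Only C[1] changed, to 0x2D. In CTR, a change in C_i flips the same bit in P_i only; the keystream is unaffected. Decrypting the received ciphertext:
P[1]: T = 0x0A, S = E(K, T) = 0x38; 0x2D ⊕ 0x38 = 0x15.
P[2]: T = 0x0B, S = E(K, T) = 0x37; 0xAB ⊕ 0x37 = 0x9C.
P[3]: T = 0x0C, S = E(K, T) = 0x32; 0xC6 ⊕ 0x32 = 0xF4.
Blocks that differ from the original plaintext: P[1].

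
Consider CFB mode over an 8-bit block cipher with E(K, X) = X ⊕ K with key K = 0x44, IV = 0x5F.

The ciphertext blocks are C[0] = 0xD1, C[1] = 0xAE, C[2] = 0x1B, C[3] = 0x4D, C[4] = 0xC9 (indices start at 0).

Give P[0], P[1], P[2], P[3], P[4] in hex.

P[0] = 0xCA, P[1] = 0x3B, P[2] = 0xF1, P[3] = 0x12, P[4] = 0xC0

CFB decryption: P_i = C_i ⊕ E(K, C_{i−1}), with C_{−1} = IV.
P[0]: E(K, 0x5F) = 0x1B; 0xD1 ⊕ 0x1B = 0xCA.
P[1]: E(K, 0xD1) = 0x95; 0xAE ⊕ 0x95 = 0x3B.
P[2]: E(K, 0xAE) = 0xEA; 0x1B ⊕ 0xEA = 0xF1.
P[3]: E(K, 0x1B) = 0x5F; 0x4D ⊕ 0x5F = 0x12.
P[4]: E(K, 0x4D) = 0x09; 0xC9 ⊕ 0x09 = 0xC0.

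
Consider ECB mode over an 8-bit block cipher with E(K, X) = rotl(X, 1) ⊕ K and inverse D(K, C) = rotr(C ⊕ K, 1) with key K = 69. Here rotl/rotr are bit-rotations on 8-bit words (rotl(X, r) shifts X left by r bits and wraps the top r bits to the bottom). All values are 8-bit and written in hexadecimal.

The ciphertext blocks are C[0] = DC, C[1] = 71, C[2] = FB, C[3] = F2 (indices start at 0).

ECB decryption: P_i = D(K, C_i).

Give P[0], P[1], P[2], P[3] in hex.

P[0] = DA, P[1] = 0C, P[2] = 49, P[3] = CD

P[0]: D(K, DC) = DA.
P[1]: D(K, 71) = 0C.
P[2]: D(K, FB) = 49.
P[3]: D(K, F2) = CD.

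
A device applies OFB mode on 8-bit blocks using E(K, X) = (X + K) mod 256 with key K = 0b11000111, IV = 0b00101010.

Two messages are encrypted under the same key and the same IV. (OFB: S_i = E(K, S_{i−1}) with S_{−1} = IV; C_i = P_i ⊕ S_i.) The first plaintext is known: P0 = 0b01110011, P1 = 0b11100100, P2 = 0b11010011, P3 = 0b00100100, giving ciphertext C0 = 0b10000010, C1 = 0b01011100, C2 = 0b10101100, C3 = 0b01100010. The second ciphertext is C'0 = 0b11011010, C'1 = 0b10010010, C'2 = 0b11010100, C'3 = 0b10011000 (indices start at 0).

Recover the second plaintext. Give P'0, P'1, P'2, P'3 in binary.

P'0 = 0b00101011, P'1 = 0b00101010, P'2 = 0b10101011, P'3 = 0b11011110

In OFB with a reused IV, both messages share the same keystream S_i, so C_i ⊕ C'_i = P_i ⊕ P'_i and thus P'_i = P_i ⊕ C_i ⊕ C'_i.
P'0: 0b01110011 ⊕ 0b10000010 ⊕ 0b11011010 = 0b00101011.
P'1: 0b11100100 ⊕ 0b01011100 ⊕ 0b10010010 = 0b00101010.
P'2: 0b11010011 ⊕ 0b10101100 ⊕ 0b11010100 = 0b10101011.
P'3: 0b00100100 ⊕ 0b01100010 ⊕ 0b10011000 = 0b11011110.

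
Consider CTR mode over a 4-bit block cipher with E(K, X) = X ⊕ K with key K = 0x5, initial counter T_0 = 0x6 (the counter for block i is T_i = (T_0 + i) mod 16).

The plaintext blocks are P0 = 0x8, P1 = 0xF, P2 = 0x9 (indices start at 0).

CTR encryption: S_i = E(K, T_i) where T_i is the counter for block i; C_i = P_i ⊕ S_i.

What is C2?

C2 = 0x4

C0: T = 0x6, S = E(K, T) = 0x3; 0x8 ⊕ 0x3 = 0xB.
C1: T = 0x7, S = E(K, T) = 0x2; 0xF ⊕ 0x2 = 0xD.
C2: T = 0x8, S = E(K, T) = 0xD; 0x9 ⊕ 0xD = 0x4.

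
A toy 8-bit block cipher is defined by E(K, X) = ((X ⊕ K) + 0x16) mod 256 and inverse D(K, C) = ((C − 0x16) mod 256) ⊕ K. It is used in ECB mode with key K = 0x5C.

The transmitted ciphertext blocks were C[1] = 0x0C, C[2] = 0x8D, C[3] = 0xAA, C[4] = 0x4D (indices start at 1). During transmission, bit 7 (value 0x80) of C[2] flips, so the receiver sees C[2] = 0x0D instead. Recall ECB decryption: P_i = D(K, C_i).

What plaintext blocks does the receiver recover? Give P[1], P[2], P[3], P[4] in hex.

Only C[2] changed, to 0x0D. In ECB, a change in C_i affects only P_i. Decrypting the received ciphertext:
P[1]: D(K, 0x0C) = 0xAA.
P[2]: D(K, 0x0D) = 0xAB.
P[3]: D(K, 0xAA) = 0xC8.
P[4]: D(K, 0x4D) = 0x6B.
Blocks that differ from the original plaintext: P[2].

P[1] = 0xAA, P[2] = 0xAB, P[3] = 0xC8, P[4] = 0x6B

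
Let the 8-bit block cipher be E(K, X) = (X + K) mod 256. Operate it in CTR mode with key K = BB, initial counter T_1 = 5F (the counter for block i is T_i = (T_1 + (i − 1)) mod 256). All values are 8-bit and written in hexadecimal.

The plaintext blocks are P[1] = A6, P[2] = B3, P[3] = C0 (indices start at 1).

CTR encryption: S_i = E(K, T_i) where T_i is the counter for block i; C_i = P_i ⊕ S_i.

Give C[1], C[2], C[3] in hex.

C[1] = BC, C[2] = A8, C[3] = DC

C[1]: T = 5F, S = E(K, T) = 1A; A6 ⊕ 1A = BC.
C[2]: T = 60, S = E(K, T) = 1B; B3 ⊕ 1B = A8.
C[3]: T = 61, S = E(K, T) = 1C; C0 ⊕ 1C = DC.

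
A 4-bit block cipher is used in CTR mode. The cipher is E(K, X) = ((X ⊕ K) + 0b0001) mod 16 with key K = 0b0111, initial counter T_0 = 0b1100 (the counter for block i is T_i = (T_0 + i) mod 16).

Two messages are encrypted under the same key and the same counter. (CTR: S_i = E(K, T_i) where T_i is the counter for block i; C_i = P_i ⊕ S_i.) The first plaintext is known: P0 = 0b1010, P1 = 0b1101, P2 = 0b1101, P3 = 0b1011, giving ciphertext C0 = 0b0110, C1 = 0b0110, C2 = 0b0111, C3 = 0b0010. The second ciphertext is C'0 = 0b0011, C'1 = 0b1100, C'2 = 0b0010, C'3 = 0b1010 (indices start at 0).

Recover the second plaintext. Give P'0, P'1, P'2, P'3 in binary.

In CTR with a reused counter, both messages share the same keystream S_i, so C_i ⊕ C'_i = P_i ⊕ P'_i and thus P'_i = P_i ⊕ C_i ⊕ C'_i.
P'0: 0b1010 ⊕ 0b0110 ⊕ 0b0011 = 0b1111.
P'1: 0b1101 ⊕ 0b0110 ⊕ 0b1100 = 0b0111.
P'2: 0b1101 ⊕ 0b0111 ⊕ 0b0010 = 0b1000.
P'3: 0b1011 ⊕ 0b0010 ⊕ 0b1010 = 0b0011.

P'0 = 0b1111, P'1 = 0b0111, P'2 = 0b1000, P'3 = 0b0011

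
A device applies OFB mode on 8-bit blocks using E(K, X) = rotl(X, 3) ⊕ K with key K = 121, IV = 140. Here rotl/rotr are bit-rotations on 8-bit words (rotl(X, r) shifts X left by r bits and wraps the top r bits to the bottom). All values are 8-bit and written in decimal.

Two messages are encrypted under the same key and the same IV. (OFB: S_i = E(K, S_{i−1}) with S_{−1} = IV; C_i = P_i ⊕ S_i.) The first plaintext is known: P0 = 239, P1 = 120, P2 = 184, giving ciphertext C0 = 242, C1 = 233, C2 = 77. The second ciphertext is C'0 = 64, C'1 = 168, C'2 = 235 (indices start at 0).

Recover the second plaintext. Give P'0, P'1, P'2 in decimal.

P'0 = 93, P'1 = 57, P'2 = 30

In OFB with a reused IV, both messages share the same keystream S_i, so C_i ⊕ C'_i = P_i ⊕ P'_i and thus P'_i = P_i ⊕ C_i ⊕ C'_i.
P'0: 239 ⊕ 242 ⊕ 64 = 93.
P'1: 120 ⊕ 233 ⊕ 168 = 57.
P'2: 184 ⊕ 77 ⊕ 235 = 30.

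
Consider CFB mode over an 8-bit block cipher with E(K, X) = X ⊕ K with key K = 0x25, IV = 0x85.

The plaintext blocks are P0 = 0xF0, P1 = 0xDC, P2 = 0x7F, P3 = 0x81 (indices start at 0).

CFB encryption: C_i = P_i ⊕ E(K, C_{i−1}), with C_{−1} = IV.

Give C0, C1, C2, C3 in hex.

C0: E(K, 0x85) = 0xA0; 0xF0 ⊕ 0xA0 = 0x50.
C1: E(K, 0x50) = 0x75; 0xDC ⊕ 0x75 = 0xA9.
C2: E(K, 0xA9) = 0x8C; 0x7F ⊕ 0x8C = 0xF3.
C3: E(K, 0xF3) = 0xD6; 0x81 ⊕ 0xD6 = 0x57.

C0 = 0x50, C1 = 0xA9, C2 = 0xF3, C3 = 0x57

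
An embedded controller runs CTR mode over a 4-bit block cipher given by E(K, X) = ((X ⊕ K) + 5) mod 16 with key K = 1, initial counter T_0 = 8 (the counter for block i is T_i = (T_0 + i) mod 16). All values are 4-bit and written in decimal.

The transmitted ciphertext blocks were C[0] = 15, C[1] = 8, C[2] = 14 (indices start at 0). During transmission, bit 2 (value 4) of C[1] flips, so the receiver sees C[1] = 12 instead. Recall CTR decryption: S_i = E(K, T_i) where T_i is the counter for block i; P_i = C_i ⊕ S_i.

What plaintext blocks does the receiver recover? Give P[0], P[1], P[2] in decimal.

P[0] = 1, P[1] = 1, P[2] = 14

Only C[1] changed, to 12. In CTR, a change in C_i flips the same bit in P_i only; the keystream is unaffected. Decrypting the received ciphertext:
P[0]: T = 8, S = E(K, T) = 14; 15 ⊕ 14 = 1.
P[1]: T = 9, S = E(K, T) = 13; 12 ⊕ 13 = 1.
P[2]: T = 10, S = E(K, T) = 0; 14 ⊕ 0 = 14.
Blocks that differ from the original plaintext: P[1].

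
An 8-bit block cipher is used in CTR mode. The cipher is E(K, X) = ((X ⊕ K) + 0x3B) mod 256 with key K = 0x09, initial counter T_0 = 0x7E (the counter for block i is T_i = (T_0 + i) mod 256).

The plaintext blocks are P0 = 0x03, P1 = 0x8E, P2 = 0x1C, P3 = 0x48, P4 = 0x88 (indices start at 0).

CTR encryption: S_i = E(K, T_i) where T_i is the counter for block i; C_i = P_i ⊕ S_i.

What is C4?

C0: T = 0x7E, S = E(K, T) = 0xB2; 0x03 ⊕ 0xB2 = 0xB1.
C1: T = 0x7F, S = E(K, T) = 0xB1; 0x8E ⊕ 0xB1 = 0x3F.
C2: T = 0x80, S = E(K, T) = 0xC4; 0x1C ⊕ 0xC4 = 0xD8.
C3: T = 0x81, S = E(K, T) = 0xC3; 0x48 ⊕ 0xC3 = 0x8B.
C4: T = 0x82, S = E(K, T) = 0xC6; 0x88 ⊕ 0xC6 = 0x4E.

C4 = 0x4E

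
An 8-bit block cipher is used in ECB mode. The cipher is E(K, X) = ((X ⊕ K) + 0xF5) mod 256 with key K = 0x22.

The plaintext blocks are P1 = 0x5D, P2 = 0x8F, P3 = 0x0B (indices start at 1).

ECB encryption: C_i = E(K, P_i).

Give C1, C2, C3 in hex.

C1 = 0x74, C2 = 0xA2, C3 = 0x1E

C1: E(K, 0x5D) = 0x74.
C2: E(K, 0x8F) = 0xA2.
C3: E(K, 0x0B) = 0x1E.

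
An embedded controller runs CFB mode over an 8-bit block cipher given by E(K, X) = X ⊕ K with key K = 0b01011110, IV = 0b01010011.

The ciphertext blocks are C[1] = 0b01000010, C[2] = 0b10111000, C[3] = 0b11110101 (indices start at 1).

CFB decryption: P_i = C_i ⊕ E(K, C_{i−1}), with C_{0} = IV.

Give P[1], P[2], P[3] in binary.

P[1] = 0b01001111, P[2] = 0b10100100, P[3] = 0b00010011

P[1]: E(K, 0b01010011) = 0b00001101; 0b01000010 ⊕ 0b00001101 = 0b01001111.
P[2]: E(K, 0b01000010) = 0b00011100; 0b10111000 ⊕ 0b00011100 = 0b10100100.
P[3]: E(K, 0b10111000) = 0b11100110; 0b11110101 ⊕ 0b11100110 = 0b00010011.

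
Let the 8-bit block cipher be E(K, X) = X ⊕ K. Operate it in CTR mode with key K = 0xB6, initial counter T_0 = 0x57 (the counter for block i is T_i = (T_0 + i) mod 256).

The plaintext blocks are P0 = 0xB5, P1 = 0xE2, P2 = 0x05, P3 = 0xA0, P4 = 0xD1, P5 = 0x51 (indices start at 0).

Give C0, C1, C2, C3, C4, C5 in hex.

C0 = 0x54, C1 = 0x0C, C2 = 0xEA, C3 = 0x4C, C4 = 0x3C, C5 = 0xBB

CTR encryption: S_i = E(K, T_i) where T_i is the counter for block i; C_i = P_i ⊕ S_i.
C0: T = 0x57, S = E(K, T) = 0xE1; 0xB5 ⊕ 0xE1 = 0x54.
C1: T = 0x58, S = E(K, T) = 0xEE; 0xE2 ⊕ 0xEE = 0x0C.
C2: T = 0x59, S = E(K, T) = 0xEF; 0x05 ⊕ 0xEF = 0xEA.
C3: T = 0x5A, S = E(K, T) = 0xEC; 0xA0 ⊕ 0xEC = 0x4C.
C4: T = 0x5B, S = E(K, T) = 0xED; 0xD1 ⊕ 0xED = 0x3C.
C5: T = 0x5C, S = E(K, T) = 0xEA; 0x51 ⊕ 0xEA = 0xBB.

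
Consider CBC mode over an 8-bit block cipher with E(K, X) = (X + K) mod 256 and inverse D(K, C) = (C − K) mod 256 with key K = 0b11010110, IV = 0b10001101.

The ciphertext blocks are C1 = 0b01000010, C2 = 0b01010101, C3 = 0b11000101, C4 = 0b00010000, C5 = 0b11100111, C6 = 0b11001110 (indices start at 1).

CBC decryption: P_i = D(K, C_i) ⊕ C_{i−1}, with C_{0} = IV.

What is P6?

P6 = 0b00011111

P6: D(K, 0b11001110) = 0b11111000; 0b11111000 ⊕ 0b11100111 = 0b00011111.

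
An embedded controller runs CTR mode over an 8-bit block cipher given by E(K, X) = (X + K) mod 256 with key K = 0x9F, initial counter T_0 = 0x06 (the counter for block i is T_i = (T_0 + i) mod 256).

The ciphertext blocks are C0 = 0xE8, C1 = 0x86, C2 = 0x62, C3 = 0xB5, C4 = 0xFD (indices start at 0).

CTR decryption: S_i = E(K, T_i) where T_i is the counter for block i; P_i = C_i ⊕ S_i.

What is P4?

P4: T = 0x0A, S = E(K, T) = 0xA9; 0xFD ⊕ 0xA9 = 0x54.

P4 = 0x54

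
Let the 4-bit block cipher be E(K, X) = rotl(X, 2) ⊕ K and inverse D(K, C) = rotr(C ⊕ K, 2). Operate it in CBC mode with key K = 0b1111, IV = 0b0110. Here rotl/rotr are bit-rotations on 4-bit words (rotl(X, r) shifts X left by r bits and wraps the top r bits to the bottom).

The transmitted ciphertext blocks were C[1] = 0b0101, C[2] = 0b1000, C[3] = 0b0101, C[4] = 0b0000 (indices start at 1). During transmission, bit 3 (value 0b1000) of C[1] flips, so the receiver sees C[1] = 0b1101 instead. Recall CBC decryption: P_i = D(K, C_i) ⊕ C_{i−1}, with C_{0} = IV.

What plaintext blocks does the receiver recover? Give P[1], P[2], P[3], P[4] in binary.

P[1] = 0b1110, P[2] = 0b0000, P[3] = 0b0010, P[4] = 0b1010

Only C[1] changed, to 0b1101. In CBC, a change in C_i garbles P_i and flips the same bit in P_{i+1}. Decrypting the received ciphertext:
P[1]: D(K, 0b1101) = 0b1000; 0b1000 ⊕ 0b0110 = 0b1110.
P[2]: D(K, 0b1000) = 0b1101; 0b1101 ⊕ 0b1101 = 0b0000.
P[3]: D(K, 0b0101) = 0b1010; 0b1010 ⊕ 0b1000 = 0b0010.
P[4]: D(K, 0b0000) = 0b1111; 0b1111 ⊕ 0b0101 = 0b1010.
Blocks that differ from the original plaintext: P[1], P[2].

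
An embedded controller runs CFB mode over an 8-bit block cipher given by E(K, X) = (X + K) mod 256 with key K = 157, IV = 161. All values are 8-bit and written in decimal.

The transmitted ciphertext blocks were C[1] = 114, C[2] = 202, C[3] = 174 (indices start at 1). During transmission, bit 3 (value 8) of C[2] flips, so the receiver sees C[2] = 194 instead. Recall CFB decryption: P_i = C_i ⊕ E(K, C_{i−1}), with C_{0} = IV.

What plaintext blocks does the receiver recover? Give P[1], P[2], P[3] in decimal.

Only C[2] changed, to 194. In CFB, a change in C_i flips the same bit in P_i and garbles P_{i+1}. Decrypting the received ciphertext:
P[1]: E(K, 161) = 62; 114 ⊕ 62 = 76.
P[2]: E(K, 114) = 15; 194 ⊕ 15 = 205.
P[3]: E(K, 194) = 95; 174 ⊕ 95 = 241.
Blocks that differ from the original plaintext: P[2], P[3].

P[1] = 76, P[2] = 205, P[3] = 241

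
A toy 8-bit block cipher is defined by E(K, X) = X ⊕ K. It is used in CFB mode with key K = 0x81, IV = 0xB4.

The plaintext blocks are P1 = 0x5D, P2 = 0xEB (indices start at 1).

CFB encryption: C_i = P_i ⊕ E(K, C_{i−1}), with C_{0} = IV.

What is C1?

C1 = 0x68

C1: E(K, 0xB4) = 0x35; 0x5D ⊕ 0x35 = 0x68.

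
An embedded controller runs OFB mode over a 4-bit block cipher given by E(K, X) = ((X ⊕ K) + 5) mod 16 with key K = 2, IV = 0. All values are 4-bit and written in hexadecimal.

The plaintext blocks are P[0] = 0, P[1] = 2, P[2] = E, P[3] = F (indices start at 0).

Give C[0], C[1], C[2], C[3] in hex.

C[0] = 7, C[1] = 8, C[2] = 3, C[3] = B

OFB encryption: S_i = E(K, S_{i−1}) with S_{−1} = IV; C_i = P_i ⊕ S_i.
C[0]: S = E(K, 0) = 7; 0 ⊕ 7 = 7.
C[1]: S = E(K, 7) = A; 2 ⊕ A = 8.
C[2]: S = E(K, A) = D; E ⊕ D = 3.
C[3]: S = E(K, D) = 4; F ⊕ 4 = B.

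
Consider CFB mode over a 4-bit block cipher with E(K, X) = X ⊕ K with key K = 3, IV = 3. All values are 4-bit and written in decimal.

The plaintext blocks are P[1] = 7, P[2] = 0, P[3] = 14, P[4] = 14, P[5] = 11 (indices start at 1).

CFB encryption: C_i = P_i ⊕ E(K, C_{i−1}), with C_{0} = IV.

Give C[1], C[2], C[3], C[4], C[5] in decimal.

C[1]: E(K, 3) = 0; 7 ⊕ 0 = 7.
C[2]: E(K, 7) = 4; 0 ⊕ 4 = 4.
C[3]: E(K, 4) = 7; 14 ⊕ 7 = 9.
C[4]: E(K, 9) = 10; 14 ⊕ 10 = 4.
C[5]: E(K, 4) = 7; 11 ⊕ 7 = 12.

C[1] = 7, C[2] = 4, C[3] = 9, C[4] = 4, C[5] = 12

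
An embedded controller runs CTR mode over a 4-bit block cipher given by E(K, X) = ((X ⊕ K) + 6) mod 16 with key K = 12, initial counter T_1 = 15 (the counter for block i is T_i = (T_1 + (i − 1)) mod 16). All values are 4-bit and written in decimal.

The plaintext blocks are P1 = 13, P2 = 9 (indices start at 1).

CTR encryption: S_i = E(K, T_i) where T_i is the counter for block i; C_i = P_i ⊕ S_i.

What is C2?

C2 = 11

C1: T = 15, S = E(K, T) = 9; 13 ⊕ 9 = 4.
C2: T = 0, S = E(K, T) = 2; 9 ⊕ 2 = 11.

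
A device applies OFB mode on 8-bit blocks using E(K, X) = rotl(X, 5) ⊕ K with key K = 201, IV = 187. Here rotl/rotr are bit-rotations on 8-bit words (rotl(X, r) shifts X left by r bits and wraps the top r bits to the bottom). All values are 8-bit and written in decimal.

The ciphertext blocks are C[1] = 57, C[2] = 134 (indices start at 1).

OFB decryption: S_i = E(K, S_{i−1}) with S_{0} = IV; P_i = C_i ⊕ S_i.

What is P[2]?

P[2] = 152

P[1]: S = E(K, 187) = 190; 57 ⊕ 190 = 135.
P[2]: S = E(K, 190) = 30; 134 ⊕ 30 = 152.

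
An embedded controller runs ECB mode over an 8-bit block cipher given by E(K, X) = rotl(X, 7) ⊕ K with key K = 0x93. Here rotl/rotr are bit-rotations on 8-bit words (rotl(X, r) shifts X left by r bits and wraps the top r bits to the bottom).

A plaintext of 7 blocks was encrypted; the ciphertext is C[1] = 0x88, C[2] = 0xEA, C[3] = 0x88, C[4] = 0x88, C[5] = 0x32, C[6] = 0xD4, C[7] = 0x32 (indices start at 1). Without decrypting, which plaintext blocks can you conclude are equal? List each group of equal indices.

ECB encrypts each block independently with the same key, so equal ciphertext blocks imply equal plaintext blocks.
C[1] = C[3] = C[4] = 0x88, so P[1] = P[3] = P[4].
C[5] = C[7] = 0x32, so P[5] = P[7].

P[1] = P[3] = P[4]; P[5] = P[7]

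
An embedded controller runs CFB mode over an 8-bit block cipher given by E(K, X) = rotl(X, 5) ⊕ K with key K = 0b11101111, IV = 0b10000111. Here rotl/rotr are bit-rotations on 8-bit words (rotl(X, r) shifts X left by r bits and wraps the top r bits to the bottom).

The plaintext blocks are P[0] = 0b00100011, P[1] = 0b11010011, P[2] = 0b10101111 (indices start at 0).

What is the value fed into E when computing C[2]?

0b10111011

CFB encryption: C_i = P_i ⊕ E(K, C_{i−1}), with C_{−1} = IV.
C[0]: E(K, 0b10000111) = 0b00011111; 0b00100011 ⊕ 0b00011111 = 0b00111100.
C[1]: E(K, 0b00111100) = 0b01101000; 0b11010011 ⊕ 0b01101000 = 0b10111011.
C[2]: E(K, 0b10111011) = 0b10011000; 0b10101111 ⊕ 0b10011000 = 0b00110111.
So the input to E for block [2] is 0b10111011.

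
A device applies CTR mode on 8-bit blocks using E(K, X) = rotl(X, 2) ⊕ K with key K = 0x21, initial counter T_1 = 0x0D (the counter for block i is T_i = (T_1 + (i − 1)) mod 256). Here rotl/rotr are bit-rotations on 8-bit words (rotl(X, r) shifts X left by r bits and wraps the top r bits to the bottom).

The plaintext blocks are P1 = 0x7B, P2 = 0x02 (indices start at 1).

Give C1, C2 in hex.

C1 = 0x6E, C2 = 0x1B

CTR encryption: S_i = E(K, T_i) where T_i is the counter for block i; C_i = P_i ⊕ S_i.
C1: T = 0x0D, S = E(K, T) = 0x15; 0x7B ⊕ 0x15 = 0x6E.
C2: T = 0x0E, S = E(K, T) = 0x19; 0x02 ⊕ 0x19 = 0x1B.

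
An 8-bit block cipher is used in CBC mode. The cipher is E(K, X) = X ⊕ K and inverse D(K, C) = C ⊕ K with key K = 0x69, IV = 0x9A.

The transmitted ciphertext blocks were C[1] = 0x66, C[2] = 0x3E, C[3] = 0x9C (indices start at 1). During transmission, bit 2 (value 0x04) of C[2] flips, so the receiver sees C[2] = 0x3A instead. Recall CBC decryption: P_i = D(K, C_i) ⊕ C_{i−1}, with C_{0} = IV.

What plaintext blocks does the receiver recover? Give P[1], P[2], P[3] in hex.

P[1] = 0x95, P[2] = 0x35, P[3] = 0xCF

Only C[2] changed, to 0x3A. In CBC, a change in C_i garbles P_i and flips the same bit in P_{i+1}. Decrypting the received ciphertext:
P[1]: D(K, 0x66) = 0x0F; 0x0F ⊕ 0x9A = 0x95.
P[2]: D(K, 0x3A) = 0x53; 0x53 ⊕ 0x66 = 0x35.
P[3]: D(K, 0x9C) = 0xF5; 0xF5 ⊕ 0x3A = 0xCF.
Blocks that differ from the original plaintext: P[2], P[3].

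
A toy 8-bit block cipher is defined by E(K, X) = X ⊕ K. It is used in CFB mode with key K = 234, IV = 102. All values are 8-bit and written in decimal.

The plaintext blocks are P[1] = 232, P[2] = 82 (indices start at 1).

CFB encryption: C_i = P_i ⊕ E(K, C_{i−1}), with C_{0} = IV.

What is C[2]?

C[1]: E(K, 102) = 140; 232 ⊕ 140 = 100.
C[2]: E(K, 100) = 142; 82 ⊕ 142 = 220.

C[2] = 220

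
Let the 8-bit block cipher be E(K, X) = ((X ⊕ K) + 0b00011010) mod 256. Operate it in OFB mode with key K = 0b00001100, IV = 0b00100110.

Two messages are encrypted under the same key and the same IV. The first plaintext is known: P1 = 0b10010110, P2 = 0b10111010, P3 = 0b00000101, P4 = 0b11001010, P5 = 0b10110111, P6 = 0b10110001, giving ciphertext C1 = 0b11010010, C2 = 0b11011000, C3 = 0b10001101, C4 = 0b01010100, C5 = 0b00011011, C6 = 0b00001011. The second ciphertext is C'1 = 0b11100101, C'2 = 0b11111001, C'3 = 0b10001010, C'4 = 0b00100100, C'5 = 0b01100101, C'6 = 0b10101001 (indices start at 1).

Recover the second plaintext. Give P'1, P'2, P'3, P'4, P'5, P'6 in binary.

In OFB with a reused IV, both messages share the same keystream S_i, so C_i ⊕ C'_i = P_i ⊕ P'_i and thus P'_i = P_i ⊕ C_i ⊕ C'_i.
P'1: 0b10010110 ⊕ 0b11010010 ⊕ 0b11100101 = 0b10100001.
P'2: 0b10111010 ⊕ 0b11011000 ⊕ 0b11111001 = 0b10011011.
P'3: 0b00000101 ⊕ 0b10001101 ⊕ 0b10001010 = 0b00000010.
P'4: 0b11001010 ⊕ 0b01010100 ⊕ 0b00100100 = 0b10111010.
P'5: 0b10110111 ⊕ 0b00011011 ⊕ 0b01100101 = 0b11001001.
P'6: 0b10110001 ⊕ 0b00001011 ⊕ 0b10101001 = 0b00010011.

P'1 = 0b10100001, P'2 = 0b10011011, P'3 = 0b00000010, P'4 = 0b10111010, P'5 = 0b11001001, P'6 = 0b00010011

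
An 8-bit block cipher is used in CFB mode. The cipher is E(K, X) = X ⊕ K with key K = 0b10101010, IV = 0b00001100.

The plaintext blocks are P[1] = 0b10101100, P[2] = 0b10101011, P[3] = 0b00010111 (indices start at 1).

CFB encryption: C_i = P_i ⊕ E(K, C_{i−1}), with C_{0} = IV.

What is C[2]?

C[2] = 0b00001011

C[1]: E(K, 0b00001100) = 0b10100110; 0b10101100 ⊕ 0b10100110 = 0b00001010.
C[2]: E(K, 0b00001010) = 0b10100000; 0b10101011 ⊕ 0b10100000 = 0b00001011.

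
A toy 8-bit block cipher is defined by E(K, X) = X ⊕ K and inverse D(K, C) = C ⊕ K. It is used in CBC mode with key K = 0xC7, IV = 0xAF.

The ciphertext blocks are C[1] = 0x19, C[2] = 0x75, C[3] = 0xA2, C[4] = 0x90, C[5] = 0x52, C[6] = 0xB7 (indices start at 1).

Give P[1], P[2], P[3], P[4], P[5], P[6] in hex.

P[1] = 0x71, P[2] = 0xAB, P[3] = 0x10, P[4] = 0xF5, P[5] = 0x05, P[6] = 0x22

CBC decryption: P_i = D(K, C_i) ⊕ C_{i−1}, with C_{0} = IV.
P[1]: D(K, 0x19) = 0xDE; 0xDE ⊕ 0xAF = 0x71.
P[2]: D(K, 0x75) = 0xB2; 0xB2 ⊕ 0x19 = 0xAB.
P[3]: D(K, 0xA2) = 0x65; 0x65 ⊕ 0x75 = 0x10.
P[4]: D(K, 0x90) = 0x57; 0x57 ⊕ 0xA2 = 0xF5.
P[5]: D(K, 0x52) = 0x95; 0x95 ⊕ 0x90 = 0x05.
P[6]: D(K, 0xB7) = 0x70; 0x70 ⊕ 0x52 = 0x22.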